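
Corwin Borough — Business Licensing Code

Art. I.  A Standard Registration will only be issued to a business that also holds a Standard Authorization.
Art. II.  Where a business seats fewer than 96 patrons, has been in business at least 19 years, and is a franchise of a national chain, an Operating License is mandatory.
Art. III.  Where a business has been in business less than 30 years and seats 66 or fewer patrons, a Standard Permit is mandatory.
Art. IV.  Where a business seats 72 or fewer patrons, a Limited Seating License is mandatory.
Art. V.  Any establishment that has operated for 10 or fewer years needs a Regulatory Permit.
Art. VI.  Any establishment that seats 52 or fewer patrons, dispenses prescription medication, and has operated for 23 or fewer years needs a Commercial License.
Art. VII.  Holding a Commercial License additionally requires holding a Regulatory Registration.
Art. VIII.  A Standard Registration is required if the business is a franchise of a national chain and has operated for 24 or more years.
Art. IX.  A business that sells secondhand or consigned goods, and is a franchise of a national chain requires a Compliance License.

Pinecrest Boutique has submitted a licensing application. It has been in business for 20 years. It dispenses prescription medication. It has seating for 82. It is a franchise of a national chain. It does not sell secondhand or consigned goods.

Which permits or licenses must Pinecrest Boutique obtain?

Operating License

Art. I. Standard Registration is not required → no effect.
Art. II. seating 82 < 96; years in business 20 ≥ 19; is a franchise of a national chain → Operating License required.
Art. III. years in business 20 < 30; seating 82 > 66 → Standard Permit not required.
Art. IV. seating 82 > 72 → Limited Seating License not required.
Art. V. years in business 20 > 10 → Regulatory Permit not required.
Art. VI. seating 82 > 52; dispenses prescription medication; years in business 20 ≤ 23 → Commercial License not required.
Art. VII. Commercial License is not required → no effect.
Art. VIII. is a franchise of a national chain; years in business 20 < 24 → Standard Registration not required.
Art. IX. does not sell secondhand or consigned goods; is a franchise of a national chain → Compliance License not required.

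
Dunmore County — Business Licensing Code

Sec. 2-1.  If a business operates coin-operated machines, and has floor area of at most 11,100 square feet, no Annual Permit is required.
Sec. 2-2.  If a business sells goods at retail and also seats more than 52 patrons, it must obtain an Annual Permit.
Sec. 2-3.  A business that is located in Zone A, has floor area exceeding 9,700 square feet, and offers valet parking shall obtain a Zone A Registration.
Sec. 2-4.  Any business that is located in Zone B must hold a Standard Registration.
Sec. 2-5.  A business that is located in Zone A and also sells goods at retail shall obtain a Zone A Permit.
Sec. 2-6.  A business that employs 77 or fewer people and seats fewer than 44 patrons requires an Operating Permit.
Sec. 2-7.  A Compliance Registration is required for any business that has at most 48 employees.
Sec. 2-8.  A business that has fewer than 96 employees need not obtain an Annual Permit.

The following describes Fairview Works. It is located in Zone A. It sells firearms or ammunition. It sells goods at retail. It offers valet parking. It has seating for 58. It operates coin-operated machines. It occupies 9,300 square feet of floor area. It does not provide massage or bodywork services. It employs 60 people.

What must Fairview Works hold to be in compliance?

Zone A Permit

Sec. 2-1. operates coin-operated machines; floor area 9,300 square feet ≤ 11,100 square feet → exempt from Annual Permit.
Sec. 2-2. sells goods at retail; seating 58 > 52 → Annual Permit required.
Sec. 2-3. is located in Zone A; floor area 9,300 square feet ≤ 9,700 square feet; offers valet parking → Zone A Registration not required.
Sec. 2-4. is located in Zone A (not: is located in Zone B) → Standard Registration not required.
Sec. 2-5. is located in Zone A; sells goods at retail → Zone A Permit required.
Sec. 2-6. employees 60 ≤ 77; seating 58 ≥ 44 → Operating Permit not required.
Sec. 2-7. employees 60 > 48 → Compliance Registration not required.
Sec. 2-8. employees 60 < 96 → exempt from Annual Permit.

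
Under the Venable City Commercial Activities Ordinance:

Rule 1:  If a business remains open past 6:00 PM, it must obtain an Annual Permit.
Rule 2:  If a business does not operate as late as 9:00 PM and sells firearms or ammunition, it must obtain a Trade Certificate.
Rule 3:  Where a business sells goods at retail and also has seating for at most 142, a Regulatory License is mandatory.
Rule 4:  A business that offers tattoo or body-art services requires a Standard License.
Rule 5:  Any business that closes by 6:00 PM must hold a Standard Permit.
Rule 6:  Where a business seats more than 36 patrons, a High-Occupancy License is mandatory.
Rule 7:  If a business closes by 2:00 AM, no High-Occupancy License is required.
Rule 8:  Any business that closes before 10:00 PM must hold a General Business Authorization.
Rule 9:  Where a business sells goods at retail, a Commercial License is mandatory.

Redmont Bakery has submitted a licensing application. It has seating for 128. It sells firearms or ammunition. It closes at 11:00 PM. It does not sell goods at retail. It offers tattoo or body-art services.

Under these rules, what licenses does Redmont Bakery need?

Rule 1: closes 11:00 PM, after 6:00 PM → Annual Permit required.
Rule 2: closes 11:00 PM, after 9:00 PM; sells firearms or ammunition → Trade Certificate not required.
Rule 3: does not sell goods at retail; seating 128 ≤ 142 → Regulatory License not required.
Rule 4: offers tattoo or body-art services → Standard License required.
Rule 5: closes 11:00 PM, after 6:00 PM → Standard Permit not required.
Rule 6: seating 128 > 36 → High-Occupancy License required.
Rule 7: closes 11:00 PM, at/before 2:00 AM → exempt from High-Occupancy License.
Rule 8: closes 11:00 PM, after 10:00 PM → General Business Authorization not required.
Rule 9: does not sell goods at retail → Commercial License not required.

Annual Permit, Standard License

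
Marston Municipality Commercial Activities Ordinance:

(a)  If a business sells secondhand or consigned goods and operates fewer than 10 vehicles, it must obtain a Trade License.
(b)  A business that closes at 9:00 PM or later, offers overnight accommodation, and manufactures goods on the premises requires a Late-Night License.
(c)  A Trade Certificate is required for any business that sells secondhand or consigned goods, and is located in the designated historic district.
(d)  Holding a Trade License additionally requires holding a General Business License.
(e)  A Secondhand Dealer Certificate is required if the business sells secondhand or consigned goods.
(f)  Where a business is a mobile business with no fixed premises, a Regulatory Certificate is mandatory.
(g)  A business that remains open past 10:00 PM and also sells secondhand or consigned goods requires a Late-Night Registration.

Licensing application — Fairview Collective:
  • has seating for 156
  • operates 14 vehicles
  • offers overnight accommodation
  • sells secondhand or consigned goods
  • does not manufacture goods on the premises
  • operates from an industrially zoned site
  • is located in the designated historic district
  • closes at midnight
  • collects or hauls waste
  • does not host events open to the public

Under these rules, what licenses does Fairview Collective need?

Late-Night Registration, Secondhand Dealer Certificate, Trade Certificate

(a) sells secondhand or consigned goods; vehicles 14 ≥ 10 → Trade License not required.
(b) closes midnight, after 9:00 PM; offers overnight accommodation; does not manufacture goods on the premises → Late-Night License not required.
(c) sells secondhand or consigned goods; is located in the designated historic district → Trade Certificate required.
(d) Trade License is not required → no effect.
(e) sells secondhand or consigned goods → Secondhand Dealer Certificate required.
(f) operates from an industrially zoned site (not: is a mobile business with no fixed premises) → Regulatory Certificate not required.
(g) closes midnight, after 10:00 PM; sells secondhand or consigned goods → Late-Night Registration required.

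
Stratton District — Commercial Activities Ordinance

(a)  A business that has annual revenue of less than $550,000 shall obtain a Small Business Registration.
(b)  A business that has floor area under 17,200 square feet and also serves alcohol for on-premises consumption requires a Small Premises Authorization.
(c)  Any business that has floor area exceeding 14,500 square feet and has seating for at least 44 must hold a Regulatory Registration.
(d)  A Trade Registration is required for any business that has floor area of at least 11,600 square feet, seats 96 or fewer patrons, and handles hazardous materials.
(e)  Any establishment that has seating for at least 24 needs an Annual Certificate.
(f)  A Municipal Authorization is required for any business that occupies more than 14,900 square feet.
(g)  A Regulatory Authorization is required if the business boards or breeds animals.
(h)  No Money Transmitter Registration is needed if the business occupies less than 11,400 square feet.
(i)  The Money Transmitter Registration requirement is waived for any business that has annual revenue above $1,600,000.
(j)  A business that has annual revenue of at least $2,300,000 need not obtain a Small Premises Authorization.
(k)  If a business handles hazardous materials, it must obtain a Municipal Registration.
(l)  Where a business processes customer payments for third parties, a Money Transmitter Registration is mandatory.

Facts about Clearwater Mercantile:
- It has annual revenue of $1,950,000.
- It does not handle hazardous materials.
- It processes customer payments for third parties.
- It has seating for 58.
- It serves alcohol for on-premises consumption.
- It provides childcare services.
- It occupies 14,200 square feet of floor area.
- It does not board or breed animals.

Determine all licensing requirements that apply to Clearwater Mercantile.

Annual Certificate, Small Premises Authorization

(a) revenue $1,950,000 ≥ $550,000 → Small Business Registration not required.
(b) floor area 14,200 square feet < 17,200 square feet; serves alcohol for on-premises consumption → Small Premises Authorization required.
(c) floor area 14,200 square feet ≤ 14,500 square feet; seating 58 ≥ 44 → Regulatory Registration not required.
(d) floor area 14,200 square feet ≥ 11,600 square feet; seating 58 ≤ 96; does not handle hazardous materials → Trade Registration not required.
(e) seating 58 ≥ 24 → Annual Certificate required.
(f) floor area 14,200 square feet ≤ 14,900 square feet → Municipal Authorization not required.
(g) does not board or breed animals → Regulatory Authorization not required.
(h) floor area 14,200 square feet ≥ 11,400 square feet → Money Transmitter Registration exemption does not apply.
(i) revenue $1,950,000 > $1,600,000 → exempt from Money Transmitter Registration.
(j) revenue $1,950,000 < $2,300,000 → Small Premises Authorization exemption does not apply.
(k) does not handle hazardous materials → Municipal Registration not required.
(l) processes customer payments for third parties → Money Transmitter Registration required.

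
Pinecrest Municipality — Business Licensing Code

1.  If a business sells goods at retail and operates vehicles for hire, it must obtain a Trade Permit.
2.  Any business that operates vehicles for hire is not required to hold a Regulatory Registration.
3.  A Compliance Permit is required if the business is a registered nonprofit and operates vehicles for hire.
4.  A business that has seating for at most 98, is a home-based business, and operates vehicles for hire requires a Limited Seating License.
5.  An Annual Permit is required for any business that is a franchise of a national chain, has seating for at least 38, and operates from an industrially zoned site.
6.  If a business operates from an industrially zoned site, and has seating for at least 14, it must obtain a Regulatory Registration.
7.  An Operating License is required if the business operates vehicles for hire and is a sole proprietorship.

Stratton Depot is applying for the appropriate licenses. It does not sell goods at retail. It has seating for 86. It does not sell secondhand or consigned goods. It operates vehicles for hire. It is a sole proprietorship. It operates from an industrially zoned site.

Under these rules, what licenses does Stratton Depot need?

1. does not sell goods at retail; operates vehicles for hire → Trade Permit not required.
2. operates vehicles for hire → exempt from Regulatory Registration.
3. is a sole proprietorship (not: is a registered nonprofit); operates vehicles for hire → Compliance Permit not required.
4. seating 86 ≤ 98; operates from an industrially zoned site (not: is a home-based business); operates vehicles for hire → Limited Seating License not required.
5. is a sole proprietorship (not: is a franchise of a national chain); seating 86 ≥ 38; operates from an industrially zoned site → Annual Permit not required.
6. operates from an industrially zoned site; seating 86 ≥ 14 → Regulatory Registration required.
7. operates vehicles for hire; is a sole proprietorship → Operating License required.

Operating License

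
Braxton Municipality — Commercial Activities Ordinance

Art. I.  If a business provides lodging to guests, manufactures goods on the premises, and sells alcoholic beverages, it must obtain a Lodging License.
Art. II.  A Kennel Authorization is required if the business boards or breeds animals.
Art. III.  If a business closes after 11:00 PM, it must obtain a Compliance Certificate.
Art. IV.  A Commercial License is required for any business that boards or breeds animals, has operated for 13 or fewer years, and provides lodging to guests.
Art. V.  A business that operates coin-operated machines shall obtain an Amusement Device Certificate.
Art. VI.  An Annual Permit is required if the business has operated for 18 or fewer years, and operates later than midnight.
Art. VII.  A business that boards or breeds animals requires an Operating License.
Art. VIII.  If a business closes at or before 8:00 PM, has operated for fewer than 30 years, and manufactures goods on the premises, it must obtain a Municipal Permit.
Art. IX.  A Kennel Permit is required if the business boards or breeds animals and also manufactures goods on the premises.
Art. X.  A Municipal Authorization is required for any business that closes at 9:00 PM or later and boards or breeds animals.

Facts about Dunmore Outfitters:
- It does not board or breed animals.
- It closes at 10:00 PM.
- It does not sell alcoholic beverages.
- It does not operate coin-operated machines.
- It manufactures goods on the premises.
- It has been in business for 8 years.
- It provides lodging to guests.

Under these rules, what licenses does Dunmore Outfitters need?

Art. I. provides lodging to guests; manufactures goods on the premises; does not sell alcoholic beverages → Lodging License not required.
Art. II. does not board or breed animals → Kennel Authorization not required.
Art. III. closes 10:00 PM, at/before 11:00 PM → Compliance Certificate not required.
Art. IV. does not board or breed animals; years in business 8 ≤ 13; provides lodging to guests → Commercial License not required.
Art. V. does not operate coin-operated machines → Amusement Device Certificate not required.
Art. VI. years in business 8 ≤ 18; closes 10:00 PM, at/before midnight → Annual Permit not required.
Art. VII. does not board or breed animals → Operating License not required.
Art. VIII. closes 10:00 PM, after 8:00 PM; years in business 8 < 30; manufactures goods on the premises → Municipal Permit not required.
Art. IX. does not board or breed animals; manufactures goods on the premises → Kennel Permit not required.
Art. X. closes 10:00 PM, after 9:00 PM; does not board or breed animals → Municipal Authorization not required.

None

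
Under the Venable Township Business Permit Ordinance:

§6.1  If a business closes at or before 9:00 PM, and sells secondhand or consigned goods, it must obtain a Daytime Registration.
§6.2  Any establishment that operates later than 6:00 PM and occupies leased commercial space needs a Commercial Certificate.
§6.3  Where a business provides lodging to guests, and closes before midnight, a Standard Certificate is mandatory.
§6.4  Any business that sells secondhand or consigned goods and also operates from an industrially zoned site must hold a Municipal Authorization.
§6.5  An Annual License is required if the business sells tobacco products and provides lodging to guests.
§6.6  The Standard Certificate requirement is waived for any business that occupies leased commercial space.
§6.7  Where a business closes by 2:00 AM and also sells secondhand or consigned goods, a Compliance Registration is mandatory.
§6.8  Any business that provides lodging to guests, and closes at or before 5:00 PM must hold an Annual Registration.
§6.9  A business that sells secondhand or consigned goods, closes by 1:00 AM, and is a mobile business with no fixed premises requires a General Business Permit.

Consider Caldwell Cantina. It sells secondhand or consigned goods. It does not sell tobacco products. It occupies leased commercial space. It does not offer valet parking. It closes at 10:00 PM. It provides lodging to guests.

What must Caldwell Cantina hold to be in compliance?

§6.1 closes 10:00 PM, after 9:00 PM; sells secondhand or consigned goods → Daytime Registration not required.
§6.2 closes 10:00 PM, after 6:00 PM; occupies leased commercial space → Commercial Certificate required.
§6.3 provides lodging to guests; closes 10:00 PM, at/before midnight → Standard Certificate required.
§6.4 sells secondhand or consigned goods; occupies leased commercial space (not: operates from an industrially zoned site) → Municipal Authorization not required.
§6.5 does not sell tobacco products; provides lodging to guests → Annual License not required.
§6.6 occupies leased commercial space → exempt from Standard Certificate.
§6.7 closes 10:00 PM, at/before 2:00 AM; sells secondhand or consigned goods → Compliance Registration required.
§6.8 provides lodging to guests; closes 10:00 PM, after 5:00 PM → Annual Registration not required.
§6.9 sells secondhand or consigned goods; closes 10:00 PM, at/before 1:00 AM; occupies leased commercial space (not: is a mobile business with no fixed premises) → General Business Permit not required.

Commercial Certificate, Compliance Registration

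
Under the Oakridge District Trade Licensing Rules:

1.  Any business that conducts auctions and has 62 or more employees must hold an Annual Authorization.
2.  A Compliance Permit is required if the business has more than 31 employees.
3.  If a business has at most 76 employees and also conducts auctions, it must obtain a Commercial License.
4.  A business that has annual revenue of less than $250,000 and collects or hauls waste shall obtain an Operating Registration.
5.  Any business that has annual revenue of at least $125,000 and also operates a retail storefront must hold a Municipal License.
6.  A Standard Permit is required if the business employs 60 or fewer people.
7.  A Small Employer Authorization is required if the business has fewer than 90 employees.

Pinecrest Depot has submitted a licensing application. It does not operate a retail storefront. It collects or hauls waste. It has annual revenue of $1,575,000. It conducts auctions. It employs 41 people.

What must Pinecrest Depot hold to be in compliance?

Commercial License, Compliance Permit, Small Employer Authorization, Standard Permit

1. conducts auctions; employees 41 < 62 → Annual Authorization not required.
2. employees 41 > 31 → Compliance Permit required.
3. employees 41 ≤ 76; conducts auctions → Commercial License required.
4. revenue $1,575,000 ≥ $250,000; collects or hauls waste → Operating Registration not required.
5. revenue $1,575,000 ≥ $125,000; does not operate a retail storefront → Municipal License not required.
6. employees 41 ≤ 60 → Standard Permit required.
7. employees 41 < 90 → Small Employer Authorization required.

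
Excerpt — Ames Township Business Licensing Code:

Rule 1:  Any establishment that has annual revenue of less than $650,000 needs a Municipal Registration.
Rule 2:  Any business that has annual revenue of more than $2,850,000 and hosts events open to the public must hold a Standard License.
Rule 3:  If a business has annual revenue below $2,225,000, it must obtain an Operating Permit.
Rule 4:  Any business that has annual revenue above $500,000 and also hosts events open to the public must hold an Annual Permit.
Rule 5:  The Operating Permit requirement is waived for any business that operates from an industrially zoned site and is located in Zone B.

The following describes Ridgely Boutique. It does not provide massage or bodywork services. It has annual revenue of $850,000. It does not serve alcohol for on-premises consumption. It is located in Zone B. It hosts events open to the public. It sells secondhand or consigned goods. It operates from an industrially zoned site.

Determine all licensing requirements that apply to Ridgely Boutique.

Annual Permit

Rule 1: revenue $850,000 ≥ $650,000 → Municipal Registration not required.
Rule 2: revenue $850,000 ≤ $2,850,000; hosts events open to the public → Standard License not required.
Rule 3: revenue $850,000 < $2,225,000 → Operating Permit required.
Rule 4: revenue $850,000 > $500,000; hosts events open to the public → Annual Permit required.
Rule 5: operates from an industrially zoned site; is located in Zone B → exempt from Operating Permit.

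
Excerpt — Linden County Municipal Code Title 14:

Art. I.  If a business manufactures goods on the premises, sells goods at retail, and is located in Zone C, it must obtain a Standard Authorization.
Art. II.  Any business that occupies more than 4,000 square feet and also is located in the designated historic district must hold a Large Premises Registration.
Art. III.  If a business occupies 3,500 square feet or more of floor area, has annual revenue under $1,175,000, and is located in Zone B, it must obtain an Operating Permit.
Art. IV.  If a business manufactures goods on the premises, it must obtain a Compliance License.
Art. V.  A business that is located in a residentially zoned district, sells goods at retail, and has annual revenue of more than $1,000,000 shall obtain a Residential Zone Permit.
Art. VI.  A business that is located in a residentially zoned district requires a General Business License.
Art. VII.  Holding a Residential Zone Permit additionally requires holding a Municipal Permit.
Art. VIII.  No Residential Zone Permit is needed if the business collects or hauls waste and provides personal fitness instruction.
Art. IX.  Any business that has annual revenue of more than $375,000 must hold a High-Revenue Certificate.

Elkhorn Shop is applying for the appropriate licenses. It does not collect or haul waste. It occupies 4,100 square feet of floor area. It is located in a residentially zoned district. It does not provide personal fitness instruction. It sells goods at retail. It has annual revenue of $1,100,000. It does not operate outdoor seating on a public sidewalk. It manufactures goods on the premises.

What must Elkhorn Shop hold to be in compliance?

Compliance License, General Business License, High-Revenue Certificate, Municipal Permit, Residential Zone Permit

Art. I. manufactures goods on the premises; sells goods at retail; is located in a residentially zoned district (not: is located in Zone C) → Standard Authorization not required.
Art. II. floor area 4,100 square feet > 4,000 square feet; is located in a residentially zoned district (not: is located in the designated historic district) → Large Premises Registration not required.
Art. III. floor area 4,100 square feet ≥ 3,500 square feet; revenue $1,100,000 < $1,175,000; is located in a residentially zoned district (not: is located in Zone B) → Operating Permit not required.
Art. IV. manufactures goods on the premises → Compliance License required.
Art. V. is located in a residentially zoned district; sells goods at retail; revenue $1,100,000 > $1,000,000 → Residential Zone Permit required.
Art. VI. is located in a residentially zoned district → General Business License required.
Art. VII. Residential Zone Permit is required → Municipal Permit also required.
Art. VIII. does not collect or haul waste; does not provide personal fitness instruction → Residential Zone Permit exemption does not apply.
Art. IX. revenue $1,100,000 > $375,000 → High-Revenue Certificate required.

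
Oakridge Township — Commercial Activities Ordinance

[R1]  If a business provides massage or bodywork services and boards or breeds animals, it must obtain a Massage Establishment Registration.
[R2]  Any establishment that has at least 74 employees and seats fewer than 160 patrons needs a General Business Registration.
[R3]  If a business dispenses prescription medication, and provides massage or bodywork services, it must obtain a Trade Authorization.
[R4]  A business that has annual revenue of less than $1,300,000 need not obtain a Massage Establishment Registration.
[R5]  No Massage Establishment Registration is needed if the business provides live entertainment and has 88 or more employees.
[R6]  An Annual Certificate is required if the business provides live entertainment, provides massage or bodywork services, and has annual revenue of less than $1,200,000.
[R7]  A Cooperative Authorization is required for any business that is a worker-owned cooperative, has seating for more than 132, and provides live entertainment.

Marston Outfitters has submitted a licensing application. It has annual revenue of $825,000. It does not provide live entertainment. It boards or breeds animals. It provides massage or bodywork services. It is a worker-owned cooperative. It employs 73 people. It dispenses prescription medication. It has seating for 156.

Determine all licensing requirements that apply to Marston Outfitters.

[R1] provides massage or bodywork services; boards or breeds animals → Massage Establishment Registration required.
[R2] employees 73 < 74; seating 156 < 160 → General Business Registration not required.
[R3] dispenses prescription medication; provides massage or bodywork services → Trade Authorization required.
[R4] revenue $825,000 < $1,300,000 → exempt from Massage Establishment Registration.
[R5] does not provide live entertainment; employees 73 < 88 → Massage Establishment Registration exemption does not apply.
[R6] does not provide live entertainment; provides massage or bodywork services; revenue $825,000 < $1,200,000 → Annual Certificate not required.
[R7] is a worker-owned cooperative; seating 156 > 132; does not provide live entertainment → Cooperative Authorization not required.

Trade Authorization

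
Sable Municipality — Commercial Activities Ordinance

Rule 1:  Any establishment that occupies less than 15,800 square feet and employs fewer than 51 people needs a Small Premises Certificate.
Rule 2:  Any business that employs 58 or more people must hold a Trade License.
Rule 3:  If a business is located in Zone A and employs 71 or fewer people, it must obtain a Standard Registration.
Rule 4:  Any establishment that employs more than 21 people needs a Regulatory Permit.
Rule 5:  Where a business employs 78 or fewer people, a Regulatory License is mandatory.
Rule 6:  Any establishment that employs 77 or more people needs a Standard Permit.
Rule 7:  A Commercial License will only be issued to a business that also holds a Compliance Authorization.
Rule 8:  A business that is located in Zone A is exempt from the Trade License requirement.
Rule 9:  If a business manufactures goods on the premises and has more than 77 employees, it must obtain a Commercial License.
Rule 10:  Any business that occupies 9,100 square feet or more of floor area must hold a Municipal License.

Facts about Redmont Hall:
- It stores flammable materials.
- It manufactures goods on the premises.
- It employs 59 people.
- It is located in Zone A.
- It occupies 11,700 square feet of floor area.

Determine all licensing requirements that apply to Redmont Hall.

Rule 1: floor area 11,700 square feet < 15,800 square feet; employees 59 ≥ 51 → Small Premises Certificate not required.
Rule 2: employees 59 ≥ 58 → Trade License required.
Rule 3: is located in Zone A; employees 59 ≤ 71 → Standard Registration required.
Rule 4: employees 59 > 21 → Regulatory Permit required.
Rule 5: employees 59 ≤ 78 → Regulatory License required.
Rule 6: employees 59 < 77 → Standard Permit not required.
Rule 7: Commercial License is not required → no effect.
Rule 8: is located in Zone A → exempt from Trade License.
Rule 9: manufactures goods on the premises; employees 59 ≤ 77 → Commercial License not required.
Rule 10: floor area 11,700 square feet ≥ 9,100 square feet → Municipal License required.

Municipal License, Regulatory License, Regulatory Permit, Standard Registration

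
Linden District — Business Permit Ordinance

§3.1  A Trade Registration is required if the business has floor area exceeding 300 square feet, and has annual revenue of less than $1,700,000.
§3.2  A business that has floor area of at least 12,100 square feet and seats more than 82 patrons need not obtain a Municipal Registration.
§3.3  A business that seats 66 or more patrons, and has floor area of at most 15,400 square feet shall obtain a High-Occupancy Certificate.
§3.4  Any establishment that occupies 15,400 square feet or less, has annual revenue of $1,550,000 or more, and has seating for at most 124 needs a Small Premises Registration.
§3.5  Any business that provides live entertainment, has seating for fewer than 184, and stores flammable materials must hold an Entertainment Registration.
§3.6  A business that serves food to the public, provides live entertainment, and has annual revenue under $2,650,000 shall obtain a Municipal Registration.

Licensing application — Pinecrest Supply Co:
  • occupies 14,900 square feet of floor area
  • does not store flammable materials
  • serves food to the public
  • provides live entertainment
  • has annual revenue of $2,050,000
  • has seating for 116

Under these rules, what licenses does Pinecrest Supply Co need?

High-Occupancy Certificate, Small Premises Registration

§3.1 floor area 14,900 square feet > 300 square feet; revenue $2,050,000 ≥ $1,700,000 → Trade Registration not required.
§3.2 floor area 14,900 square feet ≥ 12,100 square feet; seating 116 > 82 → exempt from Municipal Registration.
§3.3 seating 116 ≥ 66; floor area 14,900 square feet ≤ 15,400 square feet → High-Occupancy Certificate required.
§3.4 floor area 14,900 square feet ≤ 15,400 square feet; revenue $2,050,000 ≥ $1,550,000; seating 116 ≤ 124 → Small Premises Registration required.
§3.5 provides live entertainment; seating 116 < 184; does not store flammable materials → Entertainment Registration not required.
§3.6 serves food to the public; provides live entertainment; revenue $2,050,000 < $2,650,000 → Municipal Registration required.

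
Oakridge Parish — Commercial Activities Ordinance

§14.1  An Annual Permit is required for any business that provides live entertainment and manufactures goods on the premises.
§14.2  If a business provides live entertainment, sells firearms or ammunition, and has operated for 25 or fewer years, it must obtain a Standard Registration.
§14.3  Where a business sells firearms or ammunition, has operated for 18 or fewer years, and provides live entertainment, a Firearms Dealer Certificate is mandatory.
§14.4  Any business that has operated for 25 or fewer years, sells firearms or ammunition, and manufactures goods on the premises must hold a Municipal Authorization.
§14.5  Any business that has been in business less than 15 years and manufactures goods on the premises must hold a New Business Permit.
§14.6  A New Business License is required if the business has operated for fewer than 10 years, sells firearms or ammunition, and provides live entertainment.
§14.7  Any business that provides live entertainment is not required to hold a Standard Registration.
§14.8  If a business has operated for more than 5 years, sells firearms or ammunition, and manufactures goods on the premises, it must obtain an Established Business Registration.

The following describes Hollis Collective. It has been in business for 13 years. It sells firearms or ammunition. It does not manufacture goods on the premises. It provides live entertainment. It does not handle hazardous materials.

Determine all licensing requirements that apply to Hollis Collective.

§14.1 provides live entertainment; does not manufacture goods on the premises → Annual Permit not required.
§14.2 provides live entertainment; sells firearms or ammunition; years in business 13 ≤ 25 → Standard Registration required.
§14.3 sells firearms or ammunition; years in business 13 ≤ 18; provides live entertainment → Firearms Dealer Certificate required.
§14.4 years in business 13 ≤ 25; sells firearms or ammunition; does not manufacture goods on the premises → Municipal Authorization not required.
§14.5 years in business 13 < 15; does not manufacture goods on the premises → New Business Permit not required.
§14.6 years in business 13 ≥ 10; sells firearms or ammunition; provides live entertainment → New Business License not required.
§14.7 provides live entertainment → exempt from Standard Registration.
§14.8 years in business 13 > 5; sells firearms or ammunition; does not manufacture goods on the premises → Established Business Registration not required.

Firearms Dealer Certificate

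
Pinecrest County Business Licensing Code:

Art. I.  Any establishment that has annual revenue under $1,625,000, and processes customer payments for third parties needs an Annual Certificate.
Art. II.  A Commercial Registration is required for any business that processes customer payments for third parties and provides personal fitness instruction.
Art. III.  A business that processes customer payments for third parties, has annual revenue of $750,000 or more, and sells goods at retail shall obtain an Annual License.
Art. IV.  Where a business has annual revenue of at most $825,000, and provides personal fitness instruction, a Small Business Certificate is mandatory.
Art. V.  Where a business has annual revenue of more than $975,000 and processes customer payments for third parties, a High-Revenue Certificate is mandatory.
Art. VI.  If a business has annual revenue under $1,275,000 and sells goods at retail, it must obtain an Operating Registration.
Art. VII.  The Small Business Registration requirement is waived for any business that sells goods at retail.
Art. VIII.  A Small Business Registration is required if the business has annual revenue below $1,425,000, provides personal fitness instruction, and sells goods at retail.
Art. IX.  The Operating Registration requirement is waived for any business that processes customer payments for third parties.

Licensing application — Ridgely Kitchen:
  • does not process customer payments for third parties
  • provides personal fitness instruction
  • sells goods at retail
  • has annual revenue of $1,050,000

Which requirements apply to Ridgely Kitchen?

Operating Registration

Art. I. revenue $1,050,000 < $1,625,000; does not process customer payments for third parties → Annual Certificate not required.
Art. II. does not process customer payments for third parties; provides personal fitness instruction → Commercial Registration not required.
Art. III. does not process customer payments for third parties; revenue $1,050,000 ≥ $750,000; sells goods at retail → Annual License not required.
Art. IV. revenue $1,050,000 > $825,000; provides personal fitness instruction → Small Business Certificate not required.
Art. V. revenue $1,050,000 > $975,000; does not process customer payments for third parties → High-Revenue Certificate not required.
Art. VI. revenue $1,050,000 < $1,275,000; sells goods at retail → Operating Registration required.
Art. VII. sells goods at retail → exempt from Small Business Registration.
Art. VIII. revenue $1,050,000 < $1,425,000; provides personal fitness instruction; sells goods at retail → Small Business Registration required.
Art. IX. does not process customer payments for third parties → Operating Registration exemption does not apply.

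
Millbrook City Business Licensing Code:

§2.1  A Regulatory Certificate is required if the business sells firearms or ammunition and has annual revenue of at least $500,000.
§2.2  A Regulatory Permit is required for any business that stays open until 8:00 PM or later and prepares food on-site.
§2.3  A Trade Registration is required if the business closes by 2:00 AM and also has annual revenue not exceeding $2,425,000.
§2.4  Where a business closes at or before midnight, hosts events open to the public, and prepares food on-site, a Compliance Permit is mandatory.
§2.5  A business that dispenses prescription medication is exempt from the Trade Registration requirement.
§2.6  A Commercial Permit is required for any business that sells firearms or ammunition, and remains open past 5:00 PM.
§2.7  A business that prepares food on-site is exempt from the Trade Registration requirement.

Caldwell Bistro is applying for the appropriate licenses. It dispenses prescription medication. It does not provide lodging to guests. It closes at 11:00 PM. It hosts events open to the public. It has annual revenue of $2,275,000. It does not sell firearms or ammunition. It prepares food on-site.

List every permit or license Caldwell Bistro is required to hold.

Compliance Permit, Regulatory Permit

§2.1 does not sell firearms or ammunition; revenue $2,275,000 ≥ $500,000 → Regulatory Certificate not required.
§2.2 closes 11:00 PM, after 8:00 PM; prepares food on-site → Regulatory Permit required.
§2.3 closes 11:00 PM, at/before 2:00 AM; revenue $2,275,000 ≤ $2,425,000 → Trade Registration required.
§2.4 closes 11:00 PM, at/before midnight; hosts events open to the public; prepares food on-site → Compliance Permit required.
§2.5 dispenses prescription medication → exempt from Trade Registration.
§2.6 does not sell firearms or ammunition; closes 11:00 PM, after 5:00 PM → Commercial Permit not required.
§2.7 prepares food on-site → exempt from Trade Registration.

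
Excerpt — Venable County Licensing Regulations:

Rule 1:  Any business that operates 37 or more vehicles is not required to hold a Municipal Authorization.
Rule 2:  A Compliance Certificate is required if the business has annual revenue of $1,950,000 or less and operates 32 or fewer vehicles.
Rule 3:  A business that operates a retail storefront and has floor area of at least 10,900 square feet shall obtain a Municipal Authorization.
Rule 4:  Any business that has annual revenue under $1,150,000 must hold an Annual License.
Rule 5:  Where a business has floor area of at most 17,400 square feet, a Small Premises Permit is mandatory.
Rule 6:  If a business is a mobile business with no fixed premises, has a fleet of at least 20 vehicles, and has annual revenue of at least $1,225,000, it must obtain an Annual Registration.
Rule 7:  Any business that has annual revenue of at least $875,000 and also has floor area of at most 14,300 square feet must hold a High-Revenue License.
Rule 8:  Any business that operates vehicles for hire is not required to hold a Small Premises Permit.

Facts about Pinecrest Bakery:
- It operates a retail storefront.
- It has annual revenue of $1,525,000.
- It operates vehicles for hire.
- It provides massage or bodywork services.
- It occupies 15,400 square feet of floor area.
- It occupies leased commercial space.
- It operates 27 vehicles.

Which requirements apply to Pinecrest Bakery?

Compliance Certificate, Municipal Authorization

Rule 1: vehicles 27 < 37 → Municipal Authorization exemption does not apply.
Rule 2: revenue $1,525,000 ≤ $1,950,000; vehicles 27 ≤ 32 → Compliance Certificate required.
Rule 3: operates a retail storefront; floor area 15,400 square feet ≥ 10,900 square feet → Municipal Authorization required.
Rule 4: revenue $1,525,000 ≥ $1,150,000 → Annual License not required.
Rule 5: floor area 15,400 square feet ≤ 17,400 square feet → Small Premises Permit required.
Rule 6: occupies leased commercial space (not: is a mobile business with no fixed premises); vehicles 27 ≥ 20; revenue $1,525,000 ≥ $1,225,000 → Annual Registration not required.
Rule 7: revenue $1,525,000 ≥ $875,000; floor area 15,400 square feet > 14,300 square feet → High-Revenue License not required.
Rule 8: operates vehicles for hire → exempt from Small Premises Permit.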